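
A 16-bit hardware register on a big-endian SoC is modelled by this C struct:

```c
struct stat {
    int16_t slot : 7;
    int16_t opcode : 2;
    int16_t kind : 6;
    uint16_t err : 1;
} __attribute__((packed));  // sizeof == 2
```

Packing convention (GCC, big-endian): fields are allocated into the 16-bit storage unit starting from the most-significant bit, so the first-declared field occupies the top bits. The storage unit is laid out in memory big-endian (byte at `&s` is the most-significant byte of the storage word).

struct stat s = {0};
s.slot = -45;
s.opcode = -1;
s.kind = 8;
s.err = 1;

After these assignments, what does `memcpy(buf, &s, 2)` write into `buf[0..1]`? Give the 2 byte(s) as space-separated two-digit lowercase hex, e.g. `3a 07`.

a7 91

slot (7b) val=-45 bits=0x53 at bit 9: 0xa600
opcode (2b) val=-1 bits=0x3 at bit 7: 0xa780
kind (6b) val=8 bits=0x8 at bit 1: 0xa790
err (1b) val=1 bits=0x1 at bit 0: 0xa791
word = 0xa791 → big-endian bytes:
  [0]=0xa7  [1]=0x91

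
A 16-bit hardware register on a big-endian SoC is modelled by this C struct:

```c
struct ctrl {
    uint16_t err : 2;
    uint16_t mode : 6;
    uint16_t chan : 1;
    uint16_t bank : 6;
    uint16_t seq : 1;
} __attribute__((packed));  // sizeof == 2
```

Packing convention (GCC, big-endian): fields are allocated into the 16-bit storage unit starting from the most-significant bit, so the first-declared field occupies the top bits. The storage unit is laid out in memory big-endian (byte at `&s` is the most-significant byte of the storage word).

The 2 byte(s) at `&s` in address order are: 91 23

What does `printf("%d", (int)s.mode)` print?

17

[0]=0x91 [1]=0x23 (big-endian) → word 0x9123
err [14+:2] = (word>>14) & 0x3 = 2
mode [8+:6] = (word>>8) & 0x3f = 17  ←
chan [7+:1] = (word>>7) & 0x1 = 0
bank [1+:6] = (word>>1) & 0x3f = 17
seq [0+:1] = (word>>0) & 0x1 = 1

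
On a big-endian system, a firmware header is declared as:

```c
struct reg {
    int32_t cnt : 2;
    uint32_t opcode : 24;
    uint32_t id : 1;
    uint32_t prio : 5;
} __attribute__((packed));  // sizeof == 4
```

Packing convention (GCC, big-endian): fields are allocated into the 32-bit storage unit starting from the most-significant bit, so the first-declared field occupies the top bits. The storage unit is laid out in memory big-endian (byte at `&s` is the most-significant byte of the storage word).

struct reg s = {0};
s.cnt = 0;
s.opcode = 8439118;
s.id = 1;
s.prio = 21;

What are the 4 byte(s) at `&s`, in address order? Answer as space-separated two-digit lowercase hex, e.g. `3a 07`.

[30+:2] cnt=0 & 0x3 = 0x0; word=0x00000000
[6+:24] opcode=8439118 & 0xffffff = 0x80c54e; word=0x20315380
[5+:1] id=1 & 0x1 = 0x1; word=0x203153a0
[0+:5] prio=21 & 0x1f = 0x15; word=0x203153b5
word = 0x203153b5 → big-endian bytes:
  [0]=0x20  [1]=0x31  [2]=0x53  [3]=0xb5

20 31 53 b5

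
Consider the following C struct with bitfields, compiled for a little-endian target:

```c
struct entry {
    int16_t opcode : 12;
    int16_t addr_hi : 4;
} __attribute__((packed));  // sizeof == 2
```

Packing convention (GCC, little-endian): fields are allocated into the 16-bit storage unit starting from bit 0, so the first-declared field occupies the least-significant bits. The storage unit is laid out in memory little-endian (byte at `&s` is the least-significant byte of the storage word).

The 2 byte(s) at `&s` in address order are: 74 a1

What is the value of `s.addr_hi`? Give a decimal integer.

-6

[0]=0x74 [1]=0xa1 (little-endian) → word 0xa174
opcode:12 @ bit 0 → (0xa174>>0)&0xfff = 0x174
addr_hi:4 @ bit 12 → (0xa174>>12)&0xf = 0xa  ←
addr_hi signed 4b, MSB=1: 10 - 16 = -6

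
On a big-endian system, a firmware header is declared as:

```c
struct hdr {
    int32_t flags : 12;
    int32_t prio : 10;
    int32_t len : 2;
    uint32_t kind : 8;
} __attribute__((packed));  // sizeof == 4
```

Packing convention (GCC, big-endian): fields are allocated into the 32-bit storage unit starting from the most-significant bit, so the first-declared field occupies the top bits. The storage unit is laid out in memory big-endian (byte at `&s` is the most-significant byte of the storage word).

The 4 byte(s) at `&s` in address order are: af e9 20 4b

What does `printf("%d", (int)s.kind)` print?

[0]=0xaf [1]=0xe9 [2]=0x20 [3]=0x4b (big-endian) → word 0xafe9204b
flags [20+:12] = (word>>20) & 0xfff = 2814
prio [10+:10] = (word>>10) & 0x3ff = 584
len [8+:2] = (word>>8) & 0x3 = 0
kind [0+:8] = (word>>0) & 0xff = 75  ←

75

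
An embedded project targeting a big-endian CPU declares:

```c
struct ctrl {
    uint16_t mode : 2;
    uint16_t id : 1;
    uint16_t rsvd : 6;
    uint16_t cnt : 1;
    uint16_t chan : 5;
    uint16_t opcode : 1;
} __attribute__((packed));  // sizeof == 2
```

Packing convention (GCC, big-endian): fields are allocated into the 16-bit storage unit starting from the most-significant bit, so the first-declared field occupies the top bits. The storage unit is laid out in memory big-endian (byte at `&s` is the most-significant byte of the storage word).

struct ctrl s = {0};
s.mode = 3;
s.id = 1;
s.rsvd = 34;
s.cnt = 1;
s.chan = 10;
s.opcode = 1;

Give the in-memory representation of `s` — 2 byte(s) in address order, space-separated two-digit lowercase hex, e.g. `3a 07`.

[14+:2] mode=3 & 0x3 = 0x3; word=0xc000
[13+:1] id=1 & 0x1 = 0x1; word=0xe000
[7+:6] rsvd=34 & 0x3f = 0x22; word=0xf100
[6+:1] cnt=1 & 0x1 = 0x1; word=0xf140
[1+:5] chan=10 & 0x1f = 0xa; word=0xf154
[0+:1] opcode=1 & 0x1 = 0x1; word=0xf155
word = 0xf155 → big-endian bytes:
  [0]=0xf1  [1]=0x55

f1 55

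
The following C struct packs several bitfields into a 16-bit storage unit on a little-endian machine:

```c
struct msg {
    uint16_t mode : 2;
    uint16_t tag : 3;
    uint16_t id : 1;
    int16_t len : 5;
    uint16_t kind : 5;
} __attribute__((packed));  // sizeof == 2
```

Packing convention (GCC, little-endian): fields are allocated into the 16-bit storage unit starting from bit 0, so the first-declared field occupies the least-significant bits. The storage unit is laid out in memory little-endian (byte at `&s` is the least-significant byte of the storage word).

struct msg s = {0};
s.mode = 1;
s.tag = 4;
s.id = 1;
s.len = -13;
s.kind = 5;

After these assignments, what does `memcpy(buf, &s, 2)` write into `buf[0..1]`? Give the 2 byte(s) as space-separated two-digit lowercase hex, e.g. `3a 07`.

f1 2c

mode (2b) val=1 bits=0x1 at bit 0: 0x0001
tag (3b) val=4 bits=0x4 at bit 2: 0x0011
id (1b) val=1 bits=0x1 at bit 5: 0x0031
len (5b) val=-13 bits=0x13 at bit 6: 0x04f1
kind (5b) val=5 bits=0x5 at bit 11: 0x2cf1
word = 0x2cf1 → little-endian bytes:
  [0]=0xf1  [1]=0x2c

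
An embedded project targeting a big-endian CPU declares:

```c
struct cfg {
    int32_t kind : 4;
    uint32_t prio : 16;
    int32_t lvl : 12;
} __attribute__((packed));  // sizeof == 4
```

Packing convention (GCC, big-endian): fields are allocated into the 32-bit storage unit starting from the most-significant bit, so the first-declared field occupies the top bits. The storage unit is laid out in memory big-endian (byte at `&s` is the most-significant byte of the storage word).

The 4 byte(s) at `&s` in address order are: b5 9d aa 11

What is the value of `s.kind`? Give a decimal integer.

-5

[0]=0xb5 [1]=0x9d [2]=0xaa [3]=0x11 (big-endian) → word 0xb59daa11
kind [28+:4] = (word>>28) & 0xf = 11  ←
prio [12+:16] = (word>>12) & 0xffff = 23002
lvl [0+:12] = (word>>0) & 0xfff = 2577
kind signed 4b, MSB=1: 11 - 16 = -5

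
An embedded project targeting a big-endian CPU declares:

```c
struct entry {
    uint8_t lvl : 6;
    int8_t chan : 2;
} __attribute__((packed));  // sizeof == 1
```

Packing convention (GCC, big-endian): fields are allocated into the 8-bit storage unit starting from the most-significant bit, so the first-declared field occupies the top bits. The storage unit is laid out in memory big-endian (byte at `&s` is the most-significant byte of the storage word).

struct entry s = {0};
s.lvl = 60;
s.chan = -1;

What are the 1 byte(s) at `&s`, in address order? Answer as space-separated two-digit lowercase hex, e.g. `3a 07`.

f3

[2+:6] lvl=60 & 0x3f = 0x3c; word=0xf0
[0+:2] chan=-1 & 0x3 = 0x3; word=0xf3
word = 0xf3 → big-endian bytes:
  [0]=0xf3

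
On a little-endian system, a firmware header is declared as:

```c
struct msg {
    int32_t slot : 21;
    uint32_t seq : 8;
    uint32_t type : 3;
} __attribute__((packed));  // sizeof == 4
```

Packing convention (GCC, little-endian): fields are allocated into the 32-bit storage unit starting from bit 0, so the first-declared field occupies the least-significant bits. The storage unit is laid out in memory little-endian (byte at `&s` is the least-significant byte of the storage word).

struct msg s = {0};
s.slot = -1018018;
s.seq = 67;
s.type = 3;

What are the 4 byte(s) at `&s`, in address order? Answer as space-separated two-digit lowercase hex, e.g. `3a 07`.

[0+:21] slot=-1018018 & 0x1fffff = 0x10775e; word=0x0010775e
[21+:8] seq=67 & 0xff = 0x43; word=0x0870775e
[29+:3] type=3 & 0x7 = 0x3; word=0x6870775e
word = 0x6870775e → little-endian bytes:
  [0]=0x5e  [1]=0x77  [2]=0x70  [3]=0x68

5e 77 70 68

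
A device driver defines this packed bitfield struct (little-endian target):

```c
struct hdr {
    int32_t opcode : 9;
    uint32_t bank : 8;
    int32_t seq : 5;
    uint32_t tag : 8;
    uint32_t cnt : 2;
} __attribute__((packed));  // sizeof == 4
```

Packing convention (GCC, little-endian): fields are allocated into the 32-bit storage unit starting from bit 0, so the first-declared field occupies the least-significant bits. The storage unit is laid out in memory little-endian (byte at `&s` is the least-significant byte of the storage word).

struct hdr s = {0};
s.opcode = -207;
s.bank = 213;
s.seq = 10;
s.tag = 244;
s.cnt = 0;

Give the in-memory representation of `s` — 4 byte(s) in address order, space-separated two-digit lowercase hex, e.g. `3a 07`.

opcode:9 = -207 → 0x131 << 0 → word 0x00000131
bank:8 = 213 → 0xd5 << 9 → word 0x0001ab31
seq:5 = 10 → 0xa << 17 → word 0x0015ab31
tag:8 = 244 → 0xf4 << 22 → word 0x3d15ab31
cnt:2 = 0 → 0x0 << 30 → word 0x3d15ab31
word = 0x3d15ab31 → little-endian bytes:
  [0]=0x31  [1]=0xab  [2]=0x15  [3]=0x3d

31 ab 15 3d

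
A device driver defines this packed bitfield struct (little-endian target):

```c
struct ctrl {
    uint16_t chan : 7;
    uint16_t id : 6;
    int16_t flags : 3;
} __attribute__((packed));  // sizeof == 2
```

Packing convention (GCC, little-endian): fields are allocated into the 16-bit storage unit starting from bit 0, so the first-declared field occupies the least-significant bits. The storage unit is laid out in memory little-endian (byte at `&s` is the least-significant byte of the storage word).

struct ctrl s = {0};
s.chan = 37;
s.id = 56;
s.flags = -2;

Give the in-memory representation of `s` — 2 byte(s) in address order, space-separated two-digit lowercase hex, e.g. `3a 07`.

chan:7 = 37 → 0x25 << 0 → word 0x0025
id:6 = 56 → 0x38 << 7 → word 0x1c25
flags:3 = -2 → 0x6 << 13 → word 0xdc25
word = 0xdc25 → little-endian bytes:
  [0]=0x25  [1]=0xdc

25 dc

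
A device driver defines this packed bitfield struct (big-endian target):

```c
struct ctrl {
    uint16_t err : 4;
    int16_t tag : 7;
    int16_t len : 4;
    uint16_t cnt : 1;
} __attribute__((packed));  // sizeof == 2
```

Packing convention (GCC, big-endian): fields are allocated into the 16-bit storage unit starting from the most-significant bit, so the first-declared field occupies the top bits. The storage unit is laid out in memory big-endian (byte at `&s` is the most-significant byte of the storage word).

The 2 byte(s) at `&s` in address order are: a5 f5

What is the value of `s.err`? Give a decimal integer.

[0]=0xa5 [1]=0xf5 (big-endian) → word 0xa5f5
err:4 @ bit 12 → (0xa5f5>>12)&0xf = 0xa  ←
tag:7 @ bit 5 → (0xa5f5>>5)&0x7f = 0x2f
len:4 @ bit 1 → (0xa5f5>>1)&0xf = 0xa
cnt:1 @ bit 0 → (0xa5f5>>0)&0x1 = 0x1

10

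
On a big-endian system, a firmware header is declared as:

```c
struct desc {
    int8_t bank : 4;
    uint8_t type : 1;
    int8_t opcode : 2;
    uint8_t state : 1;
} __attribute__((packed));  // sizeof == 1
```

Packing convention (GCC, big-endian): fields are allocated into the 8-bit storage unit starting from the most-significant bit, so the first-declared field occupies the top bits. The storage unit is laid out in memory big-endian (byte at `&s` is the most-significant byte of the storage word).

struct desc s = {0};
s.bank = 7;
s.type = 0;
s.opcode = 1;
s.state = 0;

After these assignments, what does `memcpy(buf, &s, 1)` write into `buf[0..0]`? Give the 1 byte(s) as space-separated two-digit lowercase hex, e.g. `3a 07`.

bank (4b) val=7 bits=0x7 at bit 4: 0x70
type (1b) val=0 bits=0x0 at bit 3: 0x70
opcode (2b) val=1 bits=0x1 at bit 1: 0x72
state (1b) val=0 bits=0x0 at bit 0: 0x72
word = 0x72 → big-endian bytes:
  [0]=0x72

72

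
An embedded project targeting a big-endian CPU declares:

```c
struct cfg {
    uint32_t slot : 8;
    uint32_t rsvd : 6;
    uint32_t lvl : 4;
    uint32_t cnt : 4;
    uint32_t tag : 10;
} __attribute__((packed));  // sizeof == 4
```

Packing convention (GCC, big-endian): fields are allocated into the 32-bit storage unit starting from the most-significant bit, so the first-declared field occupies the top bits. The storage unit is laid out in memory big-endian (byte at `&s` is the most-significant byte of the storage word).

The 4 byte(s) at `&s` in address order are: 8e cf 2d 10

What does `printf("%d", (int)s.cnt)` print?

[0]=0x8e [1]=0xcf [2]=0x2d [3]=0x10 (big-endian) → word 0x8ecf2d10
slot [24+:8] = (word>>24) & 0xff = 142
rsvd [18+:6] = (word>>18) & 0x3f = 51
lvl [14+:4] = (word>>14) & 0xf = 12
cnt [10+:4] = (word>>10) & 0xf = 11  ←
tag [0+:10] = (word>>0) & 0x3ff = 272

11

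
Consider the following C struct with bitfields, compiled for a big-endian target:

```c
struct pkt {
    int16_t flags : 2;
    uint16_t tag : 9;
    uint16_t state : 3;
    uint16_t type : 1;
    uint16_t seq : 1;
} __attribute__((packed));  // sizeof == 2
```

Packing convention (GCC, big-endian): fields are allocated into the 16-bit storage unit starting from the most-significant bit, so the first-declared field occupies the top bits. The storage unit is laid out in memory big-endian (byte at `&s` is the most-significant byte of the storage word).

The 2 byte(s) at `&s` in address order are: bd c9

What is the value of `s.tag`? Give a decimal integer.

[0]=0xbd [1]=0xc9 (big-endian) → word 0xbdc9
flags:2 @ bit 14 → (0xbdc9>>14)&0x3 = 0x2
tag:9 @ bit 5 → (0xbdc9>>5)&0x1ff = 0x1ee  ←
state:3 @ bit 2 → (0xbdc9>>2)&0x7 = 0x2
type:1 @ bit 1 → (0xbdc9>>1)&0x1 = 0x0
seq:1 @ bit 0 → (0xbdc9>>0)&0x1 = 0x1

494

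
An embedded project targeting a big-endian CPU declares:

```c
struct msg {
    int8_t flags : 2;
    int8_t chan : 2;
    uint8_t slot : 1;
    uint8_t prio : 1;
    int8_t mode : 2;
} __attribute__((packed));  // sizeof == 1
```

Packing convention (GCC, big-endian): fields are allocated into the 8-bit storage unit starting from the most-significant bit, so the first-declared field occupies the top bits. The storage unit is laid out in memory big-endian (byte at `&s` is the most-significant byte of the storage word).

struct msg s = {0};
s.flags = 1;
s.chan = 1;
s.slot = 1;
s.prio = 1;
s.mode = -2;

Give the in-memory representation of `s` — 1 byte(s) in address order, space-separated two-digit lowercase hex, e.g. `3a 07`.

[6+:2] flags=1 & 0x3 = 0x1; word=0x40
[4+:2] chan=1 & 0x3 = 0x1; word=0x50
[3+:1] slot=1 & 0x1 = 0x1; word=0x58
[2+:1] prio=1 & 0x1 = 0x1; word=0x5c
[0+:2] mode=-2 & 0x3 = 0x2; word=0x5e
word = 0x5e → big-endian bytes:
  [0]=0x5e

5e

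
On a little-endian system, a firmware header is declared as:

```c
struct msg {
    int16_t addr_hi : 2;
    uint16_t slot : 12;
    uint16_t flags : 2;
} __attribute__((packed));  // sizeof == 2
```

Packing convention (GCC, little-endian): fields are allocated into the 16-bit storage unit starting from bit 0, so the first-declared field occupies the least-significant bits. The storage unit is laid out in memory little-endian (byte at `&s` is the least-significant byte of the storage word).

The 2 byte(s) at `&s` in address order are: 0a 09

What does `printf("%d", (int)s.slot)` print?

578

[0]=0x0a [1]=0x09 (little-endian) → word 0x090a
addr_hi [0+:2] = (word>>0) & 0x3 = 2
slot [2+:12] = (word>>2) & 0xfff = 578  ←
flags [14+:2] = (word>>14) & 0x3 = 0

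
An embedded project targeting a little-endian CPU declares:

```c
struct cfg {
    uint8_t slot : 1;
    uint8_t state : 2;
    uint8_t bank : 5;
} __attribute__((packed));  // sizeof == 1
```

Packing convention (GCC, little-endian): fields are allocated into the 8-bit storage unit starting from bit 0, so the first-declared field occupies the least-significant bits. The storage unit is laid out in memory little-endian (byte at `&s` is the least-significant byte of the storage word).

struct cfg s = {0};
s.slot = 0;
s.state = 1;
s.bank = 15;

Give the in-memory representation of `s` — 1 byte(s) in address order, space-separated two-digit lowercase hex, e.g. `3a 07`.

[0+:1] slot=0 & 0x1 = 0x0; word=0x00
[1+:2] state=1 & 0x3 = 0x1; word=0x02
[3+:5] bank=15 & 0x1f = 0xf; word=0x7a
word = 0x7a → little-endian bytes:
  [0]=0x7a

7a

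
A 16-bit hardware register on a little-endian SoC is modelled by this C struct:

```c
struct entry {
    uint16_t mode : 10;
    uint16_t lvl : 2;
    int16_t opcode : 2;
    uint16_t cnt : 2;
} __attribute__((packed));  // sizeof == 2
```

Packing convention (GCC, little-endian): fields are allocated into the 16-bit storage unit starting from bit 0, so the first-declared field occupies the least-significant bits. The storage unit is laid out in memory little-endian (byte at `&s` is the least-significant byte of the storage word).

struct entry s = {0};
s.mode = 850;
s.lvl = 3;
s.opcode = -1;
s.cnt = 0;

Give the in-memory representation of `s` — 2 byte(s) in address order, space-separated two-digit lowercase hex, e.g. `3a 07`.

52 3f

[0+:10] mode=850 & 0x3ff = 0x352; word=0x0352
[10+:2] lvl=3 & 0x3 = 0x3; word=0x0f52
[12+:2] opcode=-1 & 0x3 = 0x3; word=0x3f52
[14+:2] cnt=0 & 0x3 = 0x0; word=0x3f52
word = 0x3f52 → little-endian bytes:
  [0]=0x52  [1]=0x3f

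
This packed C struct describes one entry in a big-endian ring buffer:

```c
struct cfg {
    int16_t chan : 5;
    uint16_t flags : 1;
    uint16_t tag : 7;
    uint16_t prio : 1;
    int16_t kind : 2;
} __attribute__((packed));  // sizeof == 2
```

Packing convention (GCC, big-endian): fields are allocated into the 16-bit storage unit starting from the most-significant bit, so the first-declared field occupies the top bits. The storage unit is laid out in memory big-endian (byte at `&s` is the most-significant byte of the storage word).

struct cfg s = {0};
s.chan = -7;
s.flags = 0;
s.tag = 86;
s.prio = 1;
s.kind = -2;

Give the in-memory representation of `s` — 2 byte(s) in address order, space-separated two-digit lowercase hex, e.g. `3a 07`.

chan:5 = -7 → 0x19 << 11 → word 0xc800
flags:1 = 0 → 0x0 << 10 → word 0xc800
tag:7 = 86 → 0x56 << 3 → word 0xcab0
prio:1 = 1 → 0x1 << 2 → word 0xcab4
kind:2 = -2 → 0x2 << 0 → word 0xcab6
word = 0xcab6 → big-endian bytes:
  [0]=0xca  [1]=0xb6

ca b6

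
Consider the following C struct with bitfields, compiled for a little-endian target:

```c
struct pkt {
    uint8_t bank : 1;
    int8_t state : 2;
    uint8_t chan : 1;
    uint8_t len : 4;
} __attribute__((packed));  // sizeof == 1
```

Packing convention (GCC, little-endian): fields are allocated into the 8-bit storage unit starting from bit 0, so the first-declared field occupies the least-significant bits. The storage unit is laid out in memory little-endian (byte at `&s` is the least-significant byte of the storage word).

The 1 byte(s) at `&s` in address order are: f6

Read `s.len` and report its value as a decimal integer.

[0]=0xf6 (little-endian) → word 0xf6
bank:1 @ bit 0 → (0xf6>>0)&0x1 = 0x0
state:2 @ bit 1 → (0xf6>>1)&0x3 = 0x3
chan:1 @ bit 3 → (0xf6>>3)&0x1 = 0x0
len:4 @ bit 4 → (0xf6>>4)&0xf = 0xf  ←

15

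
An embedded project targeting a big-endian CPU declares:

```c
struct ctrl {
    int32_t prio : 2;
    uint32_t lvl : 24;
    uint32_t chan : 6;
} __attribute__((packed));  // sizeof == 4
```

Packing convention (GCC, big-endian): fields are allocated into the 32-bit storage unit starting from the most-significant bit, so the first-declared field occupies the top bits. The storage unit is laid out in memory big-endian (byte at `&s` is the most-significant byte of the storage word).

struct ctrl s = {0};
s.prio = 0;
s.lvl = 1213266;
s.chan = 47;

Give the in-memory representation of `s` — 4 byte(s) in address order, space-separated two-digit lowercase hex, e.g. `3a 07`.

04 a0 d4 af

[30+:2] prio=0 & 0x3 = 0x0; word=0x00000000
[6+:24] lvl=1213266 & 0xffffff = 0x128352; word=0x04a0d480
[0+:6] chan=47 & 0x3f = 0x2f; word=0x04a0d4af
word = 0x04a0d4af → big-endian bytes:
  [0]=0x04  [1]=0xa0  [2]=0xd4  [3]=0xaf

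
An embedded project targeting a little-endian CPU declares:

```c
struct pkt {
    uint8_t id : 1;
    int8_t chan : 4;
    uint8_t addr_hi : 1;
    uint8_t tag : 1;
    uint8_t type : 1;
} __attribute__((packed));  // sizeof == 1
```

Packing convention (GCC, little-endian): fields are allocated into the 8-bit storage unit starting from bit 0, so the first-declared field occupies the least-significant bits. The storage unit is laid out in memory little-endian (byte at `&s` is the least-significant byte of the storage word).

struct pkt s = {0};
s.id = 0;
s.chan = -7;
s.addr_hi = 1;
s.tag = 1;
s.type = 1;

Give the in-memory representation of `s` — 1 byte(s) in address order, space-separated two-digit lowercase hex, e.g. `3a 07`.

[0+:1] id=0 & 0x1 = 0x0; word=0x00
[1+:4] chan=-7 & 0xf = 0x9; word=0x12
[5+:1] addr_hi=1 & 0x1 = 0x1; word=0x32
[6+:1] tag=1 & 0x1 = 0x1; word=0x72
[7+:1] type=1 & 0x1 = 0x1; word=0xf2
word = 0xf2 → little-endian bytes:
  [0]=0xf2

f2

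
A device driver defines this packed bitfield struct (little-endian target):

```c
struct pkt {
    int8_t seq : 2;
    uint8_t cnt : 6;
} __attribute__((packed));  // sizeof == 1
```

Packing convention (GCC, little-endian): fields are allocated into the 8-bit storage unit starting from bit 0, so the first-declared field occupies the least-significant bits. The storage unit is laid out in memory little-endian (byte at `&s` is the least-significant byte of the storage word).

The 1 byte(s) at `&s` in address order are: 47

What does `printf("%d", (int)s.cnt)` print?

17

[0]=0x47 (little-endian) → word 0x47
seq [0+:2] = (word>>0) & 0x3 = 3
cnt [2+:6] = (word>>2) & 0x3f = 17  ←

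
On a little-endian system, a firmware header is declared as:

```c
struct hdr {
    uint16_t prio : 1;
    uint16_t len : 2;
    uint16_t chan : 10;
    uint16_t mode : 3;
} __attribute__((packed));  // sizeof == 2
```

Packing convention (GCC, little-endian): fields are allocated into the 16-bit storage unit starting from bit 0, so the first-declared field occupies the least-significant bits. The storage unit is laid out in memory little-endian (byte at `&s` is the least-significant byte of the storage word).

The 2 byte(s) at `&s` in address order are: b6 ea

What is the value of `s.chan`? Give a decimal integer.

342

[0]=0xb6 [1]=0xea (little-endian) → word 0xeab6
prio [0+:1] = (word>>0) & 0x1 = 0
len [1+:2] = (word>>1) & 0x3 = 3
chan [3+:10] = (word>>3) & 0x3ff = 342  ←
mode [13+:3] = (word>>13) & 0x7 = 7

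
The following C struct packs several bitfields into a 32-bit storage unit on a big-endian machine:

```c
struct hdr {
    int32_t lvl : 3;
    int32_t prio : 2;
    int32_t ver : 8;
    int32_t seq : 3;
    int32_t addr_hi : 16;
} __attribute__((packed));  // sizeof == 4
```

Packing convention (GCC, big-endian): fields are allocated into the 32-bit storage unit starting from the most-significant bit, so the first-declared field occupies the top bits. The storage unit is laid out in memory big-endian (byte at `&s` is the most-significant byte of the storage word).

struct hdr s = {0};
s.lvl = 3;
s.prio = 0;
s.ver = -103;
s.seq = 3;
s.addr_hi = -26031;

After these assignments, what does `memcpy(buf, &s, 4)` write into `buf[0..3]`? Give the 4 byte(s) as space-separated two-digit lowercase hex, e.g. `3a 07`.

64 cb 9a 51

lvl (3b) val=3 bits=0x3 at bit 29: 0x60000000
prio (2b) val=0 bits=0x0 at bit 27: 0x60000000
ver (8b) val=-103 bits=0x99 at bit 19: 0x64c80000
seq (3b) val=3 bits=0x3 at bit 16: 0x64cb0000
addr_hi (16b) val=-26031 bits=0x9a51 at bit 0: 0x64cb9a51
word = 0x64cb9a51 → big-endian bytes:
  [0]=0x64  [1]=0xcb  [2]=0x9a  [3]=0x51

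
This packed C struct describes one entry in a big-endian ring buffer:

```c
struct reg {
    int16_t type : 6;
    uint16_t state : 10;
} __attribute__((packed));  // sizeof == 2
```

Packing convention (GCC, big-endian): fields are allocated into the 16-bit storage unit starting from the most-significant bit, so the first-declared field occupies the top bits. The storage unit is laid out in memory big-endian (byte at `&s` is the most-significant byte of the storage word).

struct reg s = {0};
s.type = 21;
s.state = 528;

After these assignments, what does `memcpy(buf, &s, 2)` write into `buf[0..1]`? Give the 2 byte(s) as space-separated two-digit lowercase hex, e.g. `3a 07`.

type (6b) val=21 bits=0x15 at bit 10: 0x5400
state (10b) val=528 bits=0x210 at bit 0: 0x5610
word = 0x5610 → big-endian bytes:
  [0]=0x56  [1]=0x10

56 10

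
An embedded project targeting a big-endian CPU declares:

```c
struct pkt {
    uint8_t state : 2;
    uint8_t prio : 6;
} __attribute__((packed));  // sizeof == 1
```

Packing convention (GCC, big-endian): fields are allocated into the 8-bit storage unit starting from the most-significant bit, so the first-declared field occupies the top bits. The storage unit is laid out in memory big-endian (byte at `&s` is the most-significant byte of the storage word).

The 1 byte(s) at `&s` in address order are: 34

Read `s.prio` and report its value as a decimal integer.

[0]=0x34 (big-endian) → word 0x34
state [6+:2] = (word>>6) & 0x3 = 0
prio [0+:6] = (word>>0) & 0x3f = 52  ←

52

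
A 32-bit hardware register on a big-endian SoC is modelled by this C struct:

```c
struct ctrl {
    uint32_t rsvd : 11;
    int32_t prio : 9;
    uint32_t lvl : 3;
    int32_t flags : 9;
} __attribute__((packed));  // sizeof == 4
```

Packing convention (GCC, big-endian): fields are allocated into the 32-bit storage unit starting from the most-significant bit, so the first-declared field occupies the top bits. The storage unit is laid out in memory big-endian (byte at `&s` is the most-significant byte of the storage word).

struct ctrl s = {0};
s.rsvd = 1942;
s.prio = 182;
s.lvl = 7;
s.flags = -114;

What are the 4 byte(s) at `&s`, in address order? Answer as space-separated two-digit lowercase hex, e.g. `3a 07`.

f2 cb 6f 8e

rsvd:11 = 1942 → 0x796 << 21 → word 0xf2c00000
prio:9 = 182 → 0xb6 << 12 → word 0xf2cb6000
lvl:3 = 7 → 0x7 << 9 → word 0xf2cb6e00
flags:9 = -114 → 0x18e << 0 → word 0xf2cb6f8e
word = 0xf2cb6f8e → big-endian bytes:
  [0]=0xf2  [1]=0xcb  [2]=0x6f  [3]=0x8e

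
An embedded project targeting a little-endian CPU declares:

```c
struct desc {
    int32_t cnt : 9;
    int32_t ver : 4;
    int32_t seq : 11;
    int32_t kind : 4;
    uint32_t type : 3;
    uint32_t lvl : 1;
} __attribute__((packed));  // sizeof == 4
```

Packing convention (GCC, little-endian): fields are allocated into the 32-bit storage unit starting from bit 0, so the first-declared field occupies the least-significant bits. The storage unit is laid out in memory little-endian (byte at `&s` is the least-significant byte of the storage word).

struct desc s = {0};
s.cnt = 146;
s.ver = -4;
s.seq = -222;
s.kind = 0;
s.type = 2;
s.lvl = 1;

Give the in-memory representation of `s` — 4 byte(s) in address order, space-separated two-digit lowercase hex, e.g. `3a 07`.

cnt:9 = 146 → 0x92 << 0 → word 0x00000092
ver:4 = -4 → 0xc << 9 → word 0x00001892
seq:11 = -222 → 0x722 << 13 → word 0x00e45892
kind:4 = 0 → 0x0 << 24 → word 0x00e45892
type:3 = 2 → 0x2 << 28 → word 0x20e45892
lvl:1 = 1 → 0x1 << 31 → word 0xa0e45892
word = 0xa0e45892 → little-endian bytes:
  [0]=0x92  [1]=0x58  [2]=0xe4  [3]=0xa0

92 58 e4 a0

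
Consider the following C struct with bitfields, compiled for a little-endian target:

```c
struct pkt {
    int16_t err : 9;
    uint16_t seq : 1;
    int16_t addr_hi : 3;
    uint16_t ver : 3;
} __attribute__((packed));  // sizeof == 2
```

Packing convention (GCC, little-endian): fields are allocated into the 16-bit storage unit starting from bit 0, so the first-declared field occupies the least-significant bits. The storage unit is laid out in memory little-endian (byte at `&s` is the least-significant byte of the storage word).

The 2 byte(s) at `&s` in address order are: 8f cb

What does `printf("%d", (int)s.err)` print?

[0]=0x8f [1]=0xcb (little-endian) → word 0xcb8f
err [0+:9] = (word>>0) & 0x1ff = 399  ←
seq [9+:1] = (word>>9) & 0x1 = 1
addr_hi [10+:3] = (word>>10) & 0x7 = 2
ver [13+:3] = (word>>13) & 0x7 = 6
err signed 9b, MSB=1: 399 - 512 = -113

-113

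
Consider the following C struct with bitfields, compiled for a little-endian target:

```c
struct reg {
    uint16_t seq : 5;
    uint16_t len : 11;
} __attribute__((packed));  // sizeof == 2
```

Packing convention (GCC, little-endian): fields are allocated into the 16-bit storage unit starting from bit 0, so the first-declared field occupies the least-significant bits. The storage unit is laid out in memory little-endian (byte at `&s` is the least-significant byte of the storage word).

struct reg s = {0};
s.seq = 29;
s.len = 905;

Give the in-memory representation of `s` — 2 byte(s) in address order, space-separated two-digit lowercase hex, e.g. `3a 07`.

seq:5 = 29 → 0x1d << 0 → word 0x001d
len:11 = 905 → 0x389 << 5 → word 0x713d
word = 0x713d → little-endian bytes:
  [0]=0x3d  [1]=0x71

3d 71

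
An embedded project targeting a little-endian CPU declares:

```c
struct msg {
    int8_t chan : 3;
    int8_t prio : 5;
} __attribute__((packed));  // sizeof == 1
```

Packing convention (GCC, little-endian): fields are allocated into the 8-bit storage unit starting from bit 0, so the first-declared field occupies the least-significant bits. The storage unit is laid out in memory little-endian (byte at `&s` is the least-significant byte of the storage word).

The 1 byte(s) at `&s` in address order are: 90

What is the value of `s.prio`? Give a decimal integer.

-14

[0]=0x90 (little-endian) → word 0x90
chan [0+:3] = (word>>0) & 0x7 = 0
prio [3+:5] = (word>>3) & 0x1f = 18  ←
prio signed 5b, MSB=1: 18 - 32 = -14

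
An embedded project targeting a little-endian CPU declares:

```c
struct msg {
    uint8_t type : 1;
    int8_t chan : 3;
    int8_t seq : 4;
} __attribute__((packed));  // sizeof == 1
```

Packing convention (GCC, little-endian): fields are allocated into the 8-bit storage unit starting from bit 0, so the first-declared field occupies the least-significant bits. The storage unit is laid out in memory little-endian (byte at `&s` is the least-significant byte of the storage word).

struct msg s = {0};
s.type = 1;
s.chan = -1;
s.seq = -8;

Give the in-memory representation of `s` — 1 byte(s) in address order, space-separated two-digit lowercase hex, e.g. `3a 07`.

[0+:1] type=1 & 0x1 = 0x1; word=0x01
[1+:3] chan=-1 & 0x7 = 0x7; word=0x0f
[4+:4] seq=-8 & 0xf = 0x8; word=0x8f
word = 0x8f → little-endian bytes:
  [0]=0x8f

8f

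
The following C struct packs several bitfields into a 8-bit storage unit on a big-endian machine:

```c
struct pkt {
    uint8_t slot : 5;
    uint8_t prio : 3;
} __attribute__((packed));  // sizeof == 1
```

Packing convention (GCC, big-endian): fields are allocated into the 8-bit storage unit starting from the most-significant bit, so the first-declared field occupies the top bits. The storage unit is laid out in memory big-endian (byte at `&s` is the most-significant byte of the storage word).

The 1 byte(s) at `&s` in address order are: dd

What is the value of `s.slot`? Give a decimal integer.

[0]=0xdd (big-endian) → word 0xdd
slot:5 @ bit 3 → (0xdd>>3)&0x1f = 0x1b  ←
prio:3 @ bit 0 → (0xdd>>0)&0x7 = 0x5

27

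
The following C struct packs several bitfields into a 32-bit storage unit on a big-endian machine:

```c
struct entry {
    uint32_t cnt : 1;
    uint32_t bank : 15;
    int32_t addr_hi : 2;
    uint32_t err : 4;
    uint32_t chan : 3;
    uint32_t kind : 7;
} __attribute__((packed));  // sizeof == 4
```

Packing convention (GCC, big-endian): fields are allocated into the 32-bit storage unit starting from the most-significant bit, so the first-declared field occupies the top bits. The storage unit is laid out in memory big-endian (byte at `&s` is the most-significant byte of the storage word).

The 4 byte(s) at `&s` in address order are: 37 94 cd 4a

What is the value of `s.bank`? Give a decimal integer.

14228

[0]=0x37 [1]=0x94 [2]=0xcd [3]=0x4a (big-endian) → word 0x3794cd4a
cnt [31+:1] = (word>>31) & 0x1 = 0
bank [16+:15] = (word>>16) & 0x7fff = 14228  ←
addr_hi [14+:2] = (word>>14) & 0x3 = 3
err [10+:4] = (word>>10) & 0xf = 3
chan [7+:3] = (word>>7) & 0x7 = 2
kind [0+:7] = (word>>0) & 0x7f = 74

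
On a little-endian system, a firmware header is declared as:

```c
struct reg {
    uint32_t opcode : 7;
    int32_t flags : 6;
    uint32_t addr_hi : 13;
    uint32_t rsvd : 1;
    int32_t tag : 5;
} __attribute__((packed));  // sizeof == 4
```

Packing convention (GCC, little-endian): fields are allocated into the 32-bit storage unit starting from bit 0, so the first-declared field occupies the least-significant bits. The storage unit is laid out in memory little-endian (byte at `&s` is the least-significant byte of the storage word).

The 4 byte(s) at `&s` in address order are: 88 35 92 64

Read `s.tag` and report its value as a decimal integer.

12

[0]=0x88 [1]=0x35 [2]=0x92 [3]=0x64 (little-endian) → word 0x64923588
opcode:7 @ bit 0 → (0x64923588>>0)&0x7f = 0x8
flags:6 @ bit 7 → (0x64923588>>7)&0x3f = 0x2b
addr_hi:13 @ bit 13 → (0x64923588>>13)&0x1fff = 0x491
rsvd:1 @ bit 26 → (0x64923588>>26)&0x1 = 0x1
tag:5 @ bit 27 → (0x64923588>>27)&0x1f = 0xc  ←
tag signed 5b, MSB=0: value = 12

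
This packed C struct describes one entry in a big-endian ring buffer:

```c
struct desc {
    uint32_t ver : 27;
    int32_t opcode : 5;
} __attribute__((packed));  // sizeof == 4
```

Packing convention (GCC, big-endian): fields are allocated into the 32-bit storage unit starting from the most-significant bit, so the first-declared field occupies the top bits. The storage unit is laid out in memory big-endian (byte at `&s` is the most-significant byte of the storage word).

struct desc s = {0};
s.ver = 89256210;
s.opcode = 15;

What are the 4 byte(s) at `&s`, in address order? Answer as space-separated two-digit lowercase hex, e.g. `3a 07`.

aa 3e 22 4f

ver:27 = 89256210 → 0x551f112 << 5 → word 0xaa3e2240
opcode:5 = 15 → 0xf << 0 → word 0xaa3e224f
word = 0xaa3e224f → big-endian bytes:
  [0]=0xaa  [1]=0x3e  [2]=0x22  [3]=0x4f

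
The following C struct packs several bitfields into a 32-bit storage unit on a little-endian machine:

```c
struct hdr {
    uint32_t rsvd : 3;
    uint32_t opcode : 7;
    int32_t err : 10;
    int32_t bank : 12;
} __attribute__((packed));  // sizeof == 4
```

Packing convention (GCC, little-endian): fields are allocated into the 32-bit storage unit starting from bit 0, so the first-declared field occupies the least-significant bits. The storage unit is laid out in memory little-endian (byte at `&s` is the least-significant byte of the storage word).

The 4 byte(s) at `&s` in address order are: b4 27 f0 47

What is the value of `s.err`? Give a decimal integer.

9

[0]=0xb4 [1]=0x27 [2]=0xf0 [3]=0x47 (little-endian) → word 0x47f027b4
rsvd:3 @ bit 0 → (0x47f027b4>>0)&0x7 = 0x4
opcode:7 @ bit 3 → (0x47f027b4>>3)&0x7f = 0x76
err:10 @ bit 10 → (0x47f027b4>>10)&0x3ff = 0x9  ←
bank:12 @ bit 20 → (0x47f027b4>>20)&0xfff = 0x47f
err signed 10b, MSB=0: value = 9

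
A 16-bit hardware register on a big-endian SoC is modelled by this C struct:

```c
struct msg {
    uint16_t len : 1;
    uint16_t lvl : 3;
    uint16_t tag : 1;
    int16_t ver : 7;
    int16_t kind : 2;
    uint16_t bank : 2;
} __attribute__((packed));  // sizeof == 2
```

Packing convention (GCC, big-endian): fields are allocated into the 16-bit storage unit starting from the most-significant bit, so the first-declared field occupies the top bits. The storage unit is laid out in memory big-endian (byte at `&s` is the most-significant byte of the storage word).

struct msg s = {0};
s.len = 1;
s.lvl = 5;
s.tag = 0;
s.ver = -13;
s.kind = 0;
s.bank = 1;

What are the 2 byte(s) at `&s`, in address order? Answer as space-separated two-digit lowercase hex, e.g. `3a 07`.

d7 31

len (1b) val=1 bits=0x1 at bit 15: 0x8000
lvl (3b) val=5 bits=0x5 at bit 12: 0xd000
tag (1b) val=0 bits=0x0 at bit 11: 0xd000
ver (7b) val=-13 bits=0x73 at bit 4: 0xd730
kind (2b) val=0 bits=0x0 at bit 2: 0xd730
bank (2b) val=1 bits=0x1 at bit 0: 0xd731
word = 0xd731 → big-endian bytes:
  [0]=0xd7  [1]=0x31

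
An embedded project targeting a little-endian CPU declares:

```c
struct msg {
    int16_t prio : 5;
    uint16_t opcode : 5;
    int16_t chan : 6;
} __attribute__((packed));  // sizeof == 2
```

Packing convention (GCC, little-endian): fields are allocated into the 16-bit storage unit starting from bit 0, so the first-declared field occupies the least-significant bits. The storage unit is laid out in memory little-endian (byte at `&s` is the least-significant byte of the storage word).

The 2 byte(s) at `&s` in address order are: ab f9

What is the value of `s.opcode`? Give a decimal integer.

13

[0]=0xab [1]=0xf9 (little-endian) → word 0xf9ab
prio:5 @ bit 0 → (0xf9ab>>0)&0x1f = 0xb
opcode:5 @ bit 5 → (0xf9ab>>5)&0x1f = 0xd  ←
chan:6 @ bit 10 → (0xf9ab>>10)&0x3f = 0x3e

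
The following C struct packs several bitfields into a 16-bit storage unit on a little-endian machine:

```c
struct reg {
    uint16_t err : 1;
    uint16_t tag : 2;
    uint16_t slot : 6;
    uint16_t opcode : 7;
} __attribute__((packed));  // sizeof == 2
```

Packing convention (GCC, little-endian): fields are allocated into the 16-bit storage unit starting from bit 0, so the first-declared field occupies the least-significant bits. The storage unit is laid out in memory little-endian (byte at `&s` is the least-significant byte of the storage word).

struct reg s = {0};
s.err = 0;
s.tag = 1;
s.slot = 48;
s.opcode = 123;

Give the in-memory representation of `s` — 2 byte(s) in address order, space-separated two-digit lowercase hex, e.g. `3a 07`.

82 f7

[0+:1] err=0 & 0x1 = 0x0; word=0x0000
[1+:2] tag=1 & 0x3 = 0x1; word=0x0002
[3+:6] slot=48 & 0x3f = 0x30; word=0x0182
[9+:7] opcode=123 & 0x7f = 0x7b; word=0xf782
word = 0xf782 → little-endian bytes:
  [0]=0x82  [1]=0xf7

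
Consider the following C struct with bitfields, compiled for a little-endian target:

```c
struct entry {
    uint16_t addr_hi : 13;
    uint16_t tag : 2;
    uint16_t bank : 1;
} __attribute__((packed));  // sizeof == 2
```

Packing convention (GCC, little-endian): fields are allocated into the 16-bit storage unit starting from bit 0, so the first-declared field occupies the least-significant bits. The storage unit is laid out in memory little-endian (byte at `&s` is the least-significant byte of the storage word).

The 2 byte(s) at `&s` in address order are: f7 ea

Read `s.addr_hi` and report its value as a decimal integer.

[0]=0xf7 [1]=0xea (little-endian) → word 0xeaf7
addr_hi [0+:13] = (word>>0) & 0x1fff = 2807  ←
tag [13+:2] = (word>>13) & 0x3 = 3
bank [15+:1] = (word>>15) & 0x1 = 1

2807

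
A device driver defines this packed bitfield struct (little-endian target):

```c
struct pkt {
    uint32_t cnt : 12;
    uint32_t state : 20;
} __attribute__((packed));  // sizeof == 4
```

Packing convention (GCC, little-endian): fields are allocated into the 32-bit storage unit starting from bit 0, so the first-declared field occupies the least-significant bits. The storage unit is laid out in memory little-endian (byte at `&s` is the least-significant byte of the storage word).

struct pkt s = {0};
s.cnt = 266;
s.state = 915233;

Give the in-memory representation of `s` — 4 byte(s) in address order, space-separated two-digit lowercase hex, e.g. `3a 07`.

[0+:12] cnt=266 & 0xfff = 0x10a; word=0x0000010a
[12+:20] state=915233 & 0xfffff = 0xdf721; word=0xdf72110a
word = 0xdf72110a → little-endian bytes:
  [0]=0x0a  [1]=0x11  [2]=0x72  [3]=0xdf

0a 11 72 df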